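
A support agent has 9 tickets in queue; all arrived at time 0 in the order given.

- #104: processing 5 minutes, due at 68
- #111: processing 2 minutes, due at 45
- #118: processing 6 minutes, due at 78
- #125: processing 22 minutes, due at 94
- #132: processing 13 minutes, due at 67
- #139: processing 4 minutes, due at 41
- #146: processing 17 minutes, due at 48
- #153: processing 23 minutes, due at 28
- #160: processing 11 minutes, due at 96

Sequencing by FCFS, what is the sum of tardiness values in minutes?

103

FIFO (arrival order): #104 #111 #118 #125 #132 #139 #146 #153 #160.
#104: 0→5, due 68, tardiness 0
#111: 5→7, due 45, tardiness 0
#118: 7→13, due 78, tardiness 0
#125: 13→35, due 94, tardiness 0
#132: 35→48, due 67, tardiness 0
#139: 48→52, due 41, tardiness 11
#146: 52→69, due 48, tardiness 21
#153: 69→92, due 28, tardiness 64
#160: 92→103, due 96, tardiness 7
Sum = 0+0+0+0+0+11+21+64+7 = 103.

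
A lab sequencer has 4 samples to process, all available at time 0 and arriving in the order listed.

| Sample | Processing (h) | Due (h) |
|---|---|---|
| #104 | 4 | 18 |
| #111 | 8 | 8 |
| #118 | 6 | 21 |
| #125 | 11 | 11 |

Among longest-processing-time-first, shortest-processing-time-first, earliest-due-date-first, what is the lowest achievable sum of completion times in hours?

61

LPT (decreasing processing time): #125 #111 #118 #104.
#125: 0→11
#111: 11→19
#118: 19→25
#104: 25→29
Sum = 11+19+25+29 = 84.
SPT (increasing processing time): #104 #118 #111 #125.
#104: 0→4
#118: 4→10
#111: 10→18
#125: 18→29
Sum = 4+10+18+29 = 61.
EDD (increasing due date): #111 #125 #104 #118.
#111: 0→8
#125: 8→19
#104: 19→23
#118: 23→29
Sum = 8+19+23+29 = 79.
LPT 84, SPT 61, EDD 79 → minimum 61.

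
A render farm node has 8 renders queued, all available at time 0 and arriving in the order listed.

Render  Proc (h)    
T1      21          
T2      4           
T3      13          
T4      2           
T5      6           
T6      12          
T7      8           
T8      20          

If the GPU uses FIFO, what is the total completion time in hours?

380

FIFO (arrival order): T1 T2 T3 T4 T5 T6 T7 T8.
T1: 0→21
T2: 21→25
T3: 25→38
T4: 38→40
T5: 40→46
T6: 46→58
T7: 58→66
T8: 66→86
Sum = 21+25+38+40+46+58+66+86 = 380.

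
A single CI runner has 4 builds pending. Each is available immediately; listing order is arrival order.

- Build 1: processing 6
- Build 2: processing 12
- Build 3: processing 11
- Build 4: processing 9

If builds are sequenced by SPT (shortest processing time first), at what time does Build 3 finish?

26

SPT (increasing processing time): Build 1 Build 4 Build 3 Build 2.
Build 1: 0→6
Build 4: 6→15
Build 3: 15→26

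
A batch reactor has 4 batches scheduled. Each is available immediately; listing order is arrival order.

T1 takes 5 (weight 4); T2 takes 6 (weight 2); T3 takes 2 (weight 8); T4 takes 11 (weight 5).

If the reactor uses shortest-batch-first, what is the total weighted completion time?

SPT (increasing processing time): T3 T1 T2 T4.
T3: finishes 2, weight 8, w·C = 16
T1: finishes 7, weight 4, w·C = 28
T2: finishes 13, weight 2, w·C = 26
T4: finishes 24, weight 5, w·C = 120
Sum = 16+28+26+120 = 190.

190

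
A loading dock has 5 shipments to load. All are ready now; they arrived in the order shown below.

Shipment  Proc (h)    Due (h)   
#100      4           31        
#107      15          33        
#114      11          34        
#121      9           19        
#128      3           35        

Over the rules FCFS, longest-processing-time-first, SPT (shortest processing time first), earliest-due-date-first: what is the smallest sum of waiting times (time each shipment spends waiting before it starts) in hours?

FIFO (arrival order): #100 #107 #114 #121 #128.
#100: waits 0, runs 0→4
#107: waits 4, runs 4→19
#114: waits 19, runs 19→30
#121: waits 30, runs 30→39
#128: waits 39, runs 39→42
Sum = 0+4+19+30+39 = 92.
LPT (decreasing processing time): #107 #114 #121 #100 #128.
#107: waits 0, runs 0→15
#114: waits 15, runs 15→26
#121: waits 26, runs 26→35
#100: waits 35, runs 35→39
#128: waits 39, runs 39→42
Sum = 0+15+26+35+39 = 115.
SPT (increasing processing time): #128 #100 #121 #114 #107.
#128: waits 0, runs 0→3
#100: waits 3, runs 3→7
#121: waits 7, runs 7→16
#114: waits 16, runs 16→27
#107: waits 27, runs 27→42
Sum = 0+3+7+16+27 = 53.
EDD (increasing due date): #121 #100 #107 #114 #128.
#121: waits 0, runs 0→9
#100: waits 9, runs 9→13
#107: waits 13, runs 13→28
#114: waits 28, runs 28→39
#128: waits 39, runs 39→42
Sum = 0+9+13+28+39 = 89.
FIFO 92, LPT 115, SPT 53, EDD 89 → minimum 53.

53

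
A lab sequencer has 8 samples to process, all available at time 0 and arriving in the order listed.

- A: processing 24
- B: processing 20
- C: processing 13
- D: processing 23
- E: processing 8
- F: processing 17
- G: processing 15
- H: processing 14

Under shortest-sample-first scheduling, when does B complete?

87

SPT (increasing processing time): E C H G F B D A.
E: 0→8
C: 8→21
H: 21→35
G: 35→50
F: 50→67
B: 67→87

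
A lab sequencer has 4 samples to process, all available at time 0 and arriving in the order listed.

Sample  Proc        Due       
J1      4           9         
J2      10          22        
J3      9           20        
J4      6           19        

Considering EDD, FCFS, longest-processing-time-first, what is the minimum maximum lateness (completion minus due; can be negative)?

EDD (increasing due date): J1 J4 J3 J2.
J1: 0→4, due 9, lateness -5
J4: 4→10, due 19, lateness -9
J3: 10→19, due 20, lateness -1
J2: 19→29, due 22, lateness 7
Maximum = 7.
FIFO (arrival order): J1 J2 J3 J4.
J1: 0→4, due 9, lateness -5
J2: 4→14, due 22, lateness -8
J3: 14→23, due 20, lateness 3
J4: 23→29, due 19, lateness 10
Maximum = 10.
LPT (decreasing processing time): J2 J3 J4 J1.
J2: 0→10, due 22, lateness -12
J3: 10→19, due 20, lateness -1
J4: 19→25, due 19, lateness 6
J1: 25→29, due 9, lateness 20
Maximum = 20.
EDD 7, FIFO 10, LPT 20 → minimum 7.

7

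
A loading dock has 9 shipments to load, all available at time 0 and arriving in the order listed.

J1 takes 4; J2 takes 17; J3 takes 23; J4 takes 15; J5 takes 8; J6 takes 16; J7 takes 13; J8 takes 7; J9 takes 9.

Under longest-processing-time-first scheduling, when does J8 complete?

LPT (decreasing processing time): J3 J2 J6 J4 J7 J9 J5 J8 J1.
J3: 0→23
J2: 23→40
J6: 40→56
J4: 56→71
J7: 71→84
J9: 84→93
J5: 93→101
J8: 101→108

108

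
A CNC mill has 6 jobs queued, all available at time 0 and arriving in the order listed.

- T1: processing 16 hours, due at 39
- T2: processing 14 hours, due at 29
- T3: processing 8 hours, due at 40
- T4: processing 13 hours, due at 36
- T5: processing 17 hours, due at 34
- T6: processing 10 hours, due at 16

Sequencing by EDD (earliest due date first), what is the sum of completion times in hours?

EDD (increasing due date): T6 T2 T5 T4 T1 T3.
T6: 0→10
T2: 10→24
T5: 24→41
T4: 41→54
T1: 54→70
T3: 70→78
Sum = 10+24+41+54+70+78 = 277.

277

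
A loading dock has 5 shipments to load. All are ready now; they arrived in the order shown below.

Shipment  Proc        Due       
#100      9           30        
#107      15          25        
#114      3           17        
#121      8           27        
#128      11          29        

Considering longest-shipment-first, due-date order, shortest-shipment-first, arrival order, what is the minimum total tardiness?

23

LPT (decreasing processing time): #107 #128 #100 #121 #114.
#107: 0→15, due 25, tardiness 0
#128: 15→26, due 29, tardiness 0
#100: 26→35, due 30, tardiness 5
#121: 35→43, due 27, tardiness 16
#114: 43→46, due 17, tardiness 29
Sum = 0+0+5+16+29 = 50.
EDD (increasing due date): #114 #107 #121 #128 #100.
#114: 0→3, due 17, tardiness 0
#107: 3→18, due 25, tardiness 0
#121: 18→26, due 27, tardiness 0
#128: 26→37, due 29, tardiness 8
#100: 37→46, due 30, tardiness 16
Sum = 0+0+0+8+16 = 24.
SPT (increasing processing time): #114 #121 #100 #128 #107.
#114: 0→3, due 17, tardiness 0
#121: 3→11, due 27, tardiness 0
#100: 11→20, due 30, tardiness 0
#128: 20→31, due 29, tardiness 2
#107: 31→46, due 25, tardiness 21
Sum = 0+0+0+2+21 = 23.
FIFO (arrival order): #100 #107 #114 #121 #128.
#100: 0→9, due 30, tardiness 0
#107: 9→24, due 25, tardiness 0
#114: 24→27, due 17, tardiness 10
#121: 27→35, due 27, tardiness 8
#128: 35→46, due 29, tardiness 17
Sum = 0+0+10+8+17 = 35.
LPT 50, EDD 24, SPT 23, FIFO 35 → minimum 23.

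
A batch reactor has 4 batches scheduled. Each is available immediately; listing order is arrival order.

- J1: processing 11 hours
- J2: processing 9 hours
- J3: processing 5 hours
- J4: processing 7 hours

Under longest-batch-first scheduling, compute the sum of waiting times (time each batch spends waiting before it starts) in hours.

LPT (decreasing processing time): J1 J2 J4 J3.
J1: waits 0, runs 0→11
J2: waits 11, runs 11→20
J4: waits 20, runs 20→27
J3: waits 27, runs 27→32
Sum = 0+11+20+27 = 58.

58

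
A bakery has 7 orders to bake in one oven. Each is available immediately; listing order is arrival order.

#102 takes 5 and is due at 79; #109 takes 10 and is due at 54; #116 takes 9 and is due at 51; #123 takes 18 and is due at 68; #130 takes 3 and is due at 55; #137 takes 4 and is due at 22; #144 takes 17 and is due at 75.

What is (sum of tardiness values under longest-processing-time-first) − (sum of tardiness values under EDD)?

55

LPT (decreasing processing time): #123 #144 #109 #116 #102 #137 #130.
#123: 0→18, due 68, tardiness 0
#144: 18→35, due 75, tardiness 0
#109: 35→45, due 54, tardiness 0
#116: 45→54, due 51, tardiness 3
#102: 54→59, due 79, tardiness 0
#137: 59→63, due 22, tardiness 41
#130: 63→66, due 55, tardiness 11
Sum = 0+0+0+3+0+41+11 = 55.
EDD (increasing due date): #137 #116 #109 #130 #123 #144 #102.
#137: 0→4, due 22, tardiness 0
#116: 4→13, due 51, tardiness 0
#109: 13→23, due 54, tardiness 0
#130: 23→26, due 55, tardiness 0
#123: 26→44, due 68, tardiness 0
#144: 44→61, due 75, tardiness 0
#102: 61→66, due 79, tardiness 0
Sum = 0+0+0+0+0+0+0 = 0.
Difference = 55 − 0 = 55.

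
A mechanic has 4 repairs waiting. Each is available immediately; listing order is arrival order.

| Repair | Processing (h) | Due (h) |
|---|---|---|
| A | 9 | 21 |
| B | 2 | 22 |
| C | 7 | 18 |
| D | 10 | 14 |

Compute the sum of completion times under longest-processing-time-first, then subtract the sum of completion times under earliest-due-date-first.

2

LPT (decreasing processing time): D A C B.
D: 0→10
A: 10→19
C: 19→26
B: 26→28
Sum = 10+19+26+28 = 83.
EDD (increasing due date): D C A B.
D: 0→10
C: 10→17
A: 17→26
B: 26→28
Sum = 10+17+26+28 = 81.
Difference = 83 − 81 = 2.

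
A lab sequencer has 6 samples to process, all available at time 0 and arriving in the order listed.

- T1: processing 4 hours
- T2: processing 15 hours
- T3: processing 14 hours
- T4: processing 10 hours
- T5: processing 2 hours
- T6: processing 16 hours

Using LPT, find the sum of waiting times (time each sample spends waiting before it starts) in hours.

206

LPT (decreasing processing time): T6 T2 T3 T4 T1 T5.
T6: waits 0, runs 0→16
T2: waits 16, runs 16→31
T3: waits 31, runs 31→45
T4: waits 45, runs 45→55
T1: waits 55, runs 55→59
T5: waits 59, runs 59→61
Sum = 0+16+31+45+55+59 = 206.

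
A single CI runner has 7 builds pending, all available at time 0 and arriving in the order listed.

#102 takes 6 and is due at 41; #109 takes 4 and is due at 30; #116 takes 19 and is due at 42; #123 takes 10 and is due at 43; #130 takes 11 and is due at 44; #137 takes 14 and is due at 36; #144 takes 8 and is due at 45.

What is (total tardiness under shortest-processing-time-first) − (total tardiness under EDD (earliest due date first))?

SPT (increasing processing time): #109 #102 #144 #123 #130 #137 #116.
#109: 0→4, due 30, tardiness 0
#102: 4→10, due 41, tardiness 0
#144: 10→18, due 45, tardiness 0
#123: 18→28, due 43, tardiness 0
#130: 28→39, due 44, tardiness 0
#137: 39→53, due 36, tardiness 17
#116: 53→72, due 42, tardiness 30
Sum = 0+0+0+0+0+17+30 = 47.
EDD (increasing due date): #109 #137 #102 #116 #123 #130 #144.
#109: 0→4, due 30, tardiness 0
#137: 4→18, due 36, tardiness 0
#102: 18→24, due 41, tardiness 0
#116: 24→43, due 42, tardiness 1
#123: 43→53, due 43, tardiness 10
#130: 53→64, due 44, tardiness 20
#144: 64→72, due 45, tardiness 27
Sum = 0+0+0+1+10+20+27 = 58.
Difference = 47 − 58 = -11.

-11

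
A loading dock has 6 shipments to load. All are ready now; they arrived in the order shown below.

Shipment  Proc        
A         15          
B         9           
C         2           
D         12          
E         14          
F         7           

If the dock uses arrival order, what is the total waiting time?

155

FIFO (arrival order): A B C D E F.
A: waits 0, runs 0→15
B: waits 15, runs 15→24
C: waits 24, runs 24→26
D: waits 26, runs 26→38
E: waits 38, runs 38→52
F: waits 52, runs 52→59
Sum = 0+15+24+26+38+52 = 155.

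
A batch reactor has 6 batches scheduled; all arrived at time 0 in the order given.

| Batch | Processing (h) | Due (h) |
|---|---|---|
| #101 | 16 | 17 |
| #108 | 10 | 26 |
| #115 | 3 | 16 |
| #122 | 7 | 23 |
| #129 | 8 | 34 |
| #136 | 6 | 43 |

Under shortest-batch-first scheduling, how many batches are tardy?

SPT (increasing processing time): #115 #136 #122 #129 #108 #101.
#115: 0→3, due 16, tardiness 0
#136: 3→9, due 43, tardiness 0
#122: 9→16, due 23, tardiness 0
#129: 16→24, due 34, tardiness 0
#108: 24→34, due 26, tardiness 8
#101: 34→50, due 17, tardiness 33
Late batches: 2.

2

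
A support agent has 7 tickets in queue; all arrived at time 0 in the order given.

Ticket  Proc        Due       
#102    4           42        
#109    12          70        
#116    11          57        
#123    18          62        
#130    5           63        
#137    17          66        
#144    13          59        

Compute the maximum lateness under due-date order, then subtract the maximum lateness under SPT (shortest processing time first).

-8

EDD (increasing due date): #102 #116 #144 #123 #130 #137 #109.
#102: 0→4, due 42, lateness -38
#116: 4→15, due 57, lateness -42
#144: 15→28, due 59, lateness -31
#123: 28→46, due 62, lateness -16
#130: 46→51, due 63, lateness -12
#137: 51→68, due 66, lateness 2
#109: 68→80, due 70, lateness 10
Maximum = 10.
SPT (increasing processing time): #102 #130 #116 #109 #144 #137 #123.
#102: 0→4, due 42, lateness -38
#130: 4→9, due 63, lateness -54
#116: 9→20, due 57, lateness -37
#109: 20→32, due 70, lateness -38
#144: 32→45, due 59, lateness -14
#137: 45→62, due 66, lateness -4
#123: 62→80, due 62, lateness 18
Maximum = 18.
Difference = 10 − 18 = -8.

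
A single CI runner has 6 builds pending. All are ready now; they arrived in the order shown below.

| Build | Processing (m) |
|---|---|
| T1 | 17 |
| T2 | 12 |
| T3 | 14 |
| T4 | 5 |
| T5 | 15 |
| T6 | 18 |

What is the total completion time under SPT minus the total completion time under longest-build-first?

SPT (increasing processing time): T4 T2 T3 T5 T1 T6.
T4: 0→5
T2: 5→17
T3: 17→31
T5: 31→46
T1: 46→63
T6: 63→81
Sum = 5+17+31+46+63+81 = 243.
LPT (decreasing processing time): T6 T1 T5 T3 T2 T4.
T6: 0→18
T1: 18→35
T5: 35→50
T3: 50→64
T2: 64→76
T4: 76→81
Sum = 18+35+50+64+76+81 = 324.
Difference = 243 − 324 = -81.

-81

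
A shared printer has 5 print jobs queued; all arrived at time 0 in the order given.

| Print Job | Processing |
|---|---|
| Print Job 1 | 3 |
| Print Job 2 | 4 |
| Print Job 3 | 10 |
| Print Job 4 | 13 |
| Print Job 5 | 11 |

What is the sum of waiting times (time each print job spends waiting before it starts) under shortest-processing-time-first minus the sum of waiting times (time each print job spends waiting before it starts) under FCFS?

SPT (increasing processing time): Print Job 1 Print Job 2 Print Job 3 Print Job 5 Print Job 4.
Print Job 1: waits 0, runs 0→3
Print Job 2: waits 3, runs 3→7
Print Job 3: waits 7, runs 7→17
Print Job 5: waits 17, runs 17→28
Print Job 4: waits 28, runs 28→41
Sum = 0+3+7+17+28 = 55.
FIFO (arrival order): Print Job 1 Print Job 2 Print Job 3 Print Job 4 Print Job 5.
Print Job 1: waits 0, runs 0→3
Print Job 2: waits 3, runs 3→7
Print Job 3: waits 7, runs 7→17
Print Job 4: waits 17, runs 17→30
Print Job 5: waits 30, runs 30→41
Sum = 0+3+7+17+30 = 57.
Difference = 55 − 57 = -2.

-2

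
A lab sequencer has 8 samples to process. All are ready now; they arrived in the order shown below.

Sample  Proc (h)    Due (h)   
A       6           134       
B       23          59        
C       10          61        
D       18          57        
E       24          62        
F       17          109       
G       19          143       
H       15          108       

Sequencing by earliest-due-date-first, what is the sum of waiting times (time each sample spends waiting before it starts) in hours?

495

EDD (increasing due date): D B C E H F A G.
D: waits 0, runs 0→18
B: waits 18, runs 18→41
C: waits 41, runs 41→51
E: waits 51, runs 51→75
H: waits 75, runs 75→90
F: waits 90, runs 90→107
A: waits 107, runs 107→113
G: waits 113, runs 113→132
Sum = 0+18+41+51+75+90+107+113 = 495.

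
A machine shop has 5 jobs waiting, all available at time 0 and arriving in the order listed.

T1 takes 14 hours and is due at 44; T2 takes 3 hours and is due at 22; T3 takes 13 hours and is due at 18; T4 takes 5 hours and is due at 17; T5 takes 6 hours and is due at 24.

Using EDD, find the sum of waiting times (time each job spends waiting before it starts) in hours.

EDD (increasing due date): T4 T3 T2 T5 T1.
T4: waits 0, runs 0→5
T3: waits 5, runs 5→18
T2: waits 18, runs 18→21
T5: waits 21, runs 21→27
T1: waits 27, runs 27→41
Sum = 0+5+18+21+27 = 71.

71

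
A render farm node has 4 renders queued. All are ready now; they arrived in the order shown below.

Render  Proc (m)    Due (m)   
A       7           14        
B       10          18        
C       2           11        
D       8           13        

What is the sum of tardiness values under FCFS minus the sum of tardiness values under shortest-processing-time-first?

9

FIFO (arrival order): A B C D.
A: 0→7, due 14, tardiness 0
B: 7→17, due 18, tardiness 0
C: 17→19, due 11, tardiness 8
D: 19→27, due 13, tardiness 14
Sum = 0+0+8+14 = 22.
SPT (increasing processing time): C A D B.
C: 0→2, due 11, tardiness 0
A: 2→9, due 14, tardiness 0
D: 9→17, due 13, tardiness 4
B: 17→27, due 18, tardiness 9
Sum = 0+0+4+9 = 13.
Difference = 22 − 13 = 9.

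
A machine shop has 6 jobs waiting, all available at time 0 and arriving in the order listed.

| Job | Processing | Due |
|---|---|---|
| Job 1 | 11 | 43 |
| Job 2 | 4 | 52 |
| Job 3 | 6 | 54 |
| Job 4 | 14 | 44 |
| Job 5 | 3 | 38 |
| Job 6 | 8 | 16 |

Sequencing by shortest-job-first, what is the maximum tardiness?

5

SPT (increasing processing time): Job 5 Job 2 Job 3 Job 6 Job 1 Job 4.
Job 5: 0→3, due 38, tardiness 0
Job 2: 3→7, due 52, tardiness 0
Job 3: 7→13, due 54, tardiness 0
Job 6: 13→21, due 16, tardiness 5
Job 1: 21→32, due 43, tardiness 0
Job 4: 32→46, due 44, tardiness 2
Maximum = 5.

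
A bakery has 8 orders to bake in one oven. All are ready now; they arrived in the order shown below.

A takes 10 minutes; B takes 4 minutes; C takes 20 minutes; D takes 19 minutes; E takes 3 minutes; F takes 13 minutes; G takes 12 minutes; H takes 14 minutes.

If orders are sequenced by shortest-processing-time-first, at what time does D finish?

75

SPT (increasing processing time): E B A G F H D C.
E: 0→3
B: 3→7
A: 7→17
G: 17→29
F: 29→42
H: 42→56
D: 56→75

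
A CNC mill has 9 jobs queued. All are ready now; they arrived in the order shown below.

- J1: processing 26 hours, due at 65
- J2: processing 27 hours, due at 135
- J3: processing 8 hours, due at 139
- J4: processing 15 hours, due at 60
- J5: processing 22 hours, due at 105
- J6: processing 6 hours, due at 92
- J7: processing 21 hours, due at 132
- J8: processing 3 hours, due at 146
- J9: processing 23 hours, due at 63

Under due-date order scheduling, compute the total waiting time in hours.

680

EDD (increasing due date): J4 J9 J1 J6 J5 J7 J2 J3 J8.
J4: waits 0, runs 0→15
J9: waits 15, runs 15→38
J1: waits 38, runs 38→64
J6: waits 64, runs 64→70
J5: waits 70, runs 70→92
J7: waits 92, runs 92→113
J2: waits 113, runs 113→140
J3: waits 140, runs 140→148
J8: waits 148, runs 148→151
Sum = 0+15+38+64+70+92+113+140+148 = 680.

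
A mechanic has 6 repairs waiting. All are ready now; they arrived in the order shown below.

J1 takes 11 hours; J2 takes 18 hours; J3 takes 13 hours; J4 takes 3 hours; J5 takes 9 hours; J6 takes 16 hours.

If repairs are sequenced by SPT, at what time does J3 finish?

SPT (increasing processing time): J4 J5 J1 J3 J6 J2.
J4: 0→3
J5: 3→12
J1: 12→23
J3: 23→36

36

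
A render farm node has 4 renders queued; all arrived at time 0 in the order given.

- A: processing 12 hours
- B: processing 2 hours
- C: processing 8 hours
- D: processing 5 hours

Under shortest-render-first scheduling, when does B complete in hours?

SPT (increasing processing time): B D C A.
B: 0→2

2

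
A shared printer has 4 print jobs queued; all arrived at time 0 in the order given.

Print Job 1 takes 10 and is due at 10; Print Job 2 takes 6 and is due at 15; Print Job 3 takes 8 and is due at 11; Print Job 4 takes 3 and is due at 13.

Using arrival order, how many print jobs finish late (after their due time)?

FIFO (arrival order): Print Job 1 Print Job 2 Print Job 3 Print Job 4.
Print Job 1: 0→10, due 10, tardiness 0
Print Job 2: 10→16, due 15, tardiness 1
Print Job 3: 16→24, due 11, tardiness 13
Print Job 4: 24→27, due 13, tardiness 14
Late print jobs: 3.

3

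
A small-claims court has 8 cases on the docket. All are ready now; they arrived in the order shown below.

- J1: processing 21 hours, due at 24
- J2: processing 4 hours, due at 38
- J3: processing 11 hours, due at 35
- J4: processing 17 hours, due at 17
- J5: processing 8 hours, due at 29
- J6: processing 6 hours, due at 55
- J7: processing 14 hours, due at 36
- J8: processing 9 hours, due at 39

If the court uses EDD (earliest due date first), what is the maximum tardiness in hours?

EDD (increasing due date): J4 J1 J5 J3 J7 J2 J8 J6.
J4: 0→17, due 17, tardiness 0
J1: 17→38, due 24, tardiness 14
J5: 38→46, due 29, tardiness 17
J3: 46→57, due 35, tardiness 22
J7: 57→71, due 36, tardiness 35
J2: 71→75, due 38, tardiness 37
J8: 75→84, due 39, tardiness 45
J6: 84→90, due 55, tardiness 35
Maximum = 45.

45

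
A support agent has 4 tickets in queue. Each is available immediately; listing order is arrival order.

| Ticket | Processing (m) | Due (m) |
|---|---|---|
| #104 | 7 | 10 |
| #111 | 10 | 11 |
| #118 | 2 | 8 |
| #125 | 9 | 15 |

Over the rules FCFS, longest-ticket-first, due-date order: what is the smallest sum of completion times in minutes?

FIFO (arrival order): #104 #111 #118 #125.
#104: 0→7
#111: 7→17
#118: 17→19
#125: 19→28
Sum = 7+17+19+28 = 71.
LPT (decreasing processing time): #111 #125 #104 #118.
#111: 0→10
#125: 10→19
#104: 19→26
#118: 26→28
Sum = 10+19+26+28 = 83.
EDD (increasing due date): #118 #104 #111 #125.
#118: 0→2
#104: 2→9
#111: 9→19
#125: 19→28
Sum = 2+9+19+28 = 58.
FIFO 71, LPT 83, EDD 58 → minimum 58.

58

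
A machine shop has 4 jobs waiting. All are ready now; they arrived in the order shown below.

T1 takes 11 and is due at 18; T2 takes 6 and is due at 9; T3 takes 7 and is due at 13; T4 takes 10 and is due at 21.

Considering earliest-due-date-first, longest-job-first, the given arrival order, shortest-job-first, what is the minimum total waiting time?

EDD (increasing due date): T2 T3 T1 T4.
T2: waits 0, runs 0→6
T3: waits 6, runs 6→13
T1: waits 13, runs 13→24
T4: waits 24, runs 24→34
Sum = 0+6+13+24 = 43.
LPT (decreasing processing time): T1 T4 T3 T2.
T1: waits 0, runs 0→11
T4: waits 11, runs 11→21
T3: waits 21, runs 21→28
T2: waits 28, runs 28→34
Sum = 0+11+21+28 = 60.
FIFO (arrival order): T1 T2 T3 T4.
T1: waits 0, runs 0→11
T2: waits 11, runs 11→17
T3: waits 17, runs 17→24
T4: waits 24, runs 24→34
Sum = 0+11+17+24 = 52.
SPT (increasing processing time): T2 T3 T4 T1.
T2: waits 0, runs 0→6
T3: waits 6, runs 6→13
T4: waits 13, runs 13→23
T1: waits 23, runs 23→34
Sum = 0+6+13+23 = 42.
EDD 43, LPT 60, FIFO 52, SPT 42 → minimum 42.

42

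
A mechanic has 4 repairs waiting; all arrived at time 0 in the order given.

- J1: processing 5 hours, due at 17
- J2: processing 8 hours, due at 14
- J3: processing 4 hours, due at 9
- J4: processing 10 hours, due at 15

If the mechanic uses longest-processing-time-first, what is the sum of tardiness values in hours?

28

LPT (decreasing processing time): J4 J2 J1 J3.
J4: 0→10, due 15, tardiness 0
J2: 10→18, due 14, tardiness 4
J1: 18→23, due 17, tardiness 6
J3: 23→27, due 9, tardiness 18
Sum = 0+4+6+18 = 28.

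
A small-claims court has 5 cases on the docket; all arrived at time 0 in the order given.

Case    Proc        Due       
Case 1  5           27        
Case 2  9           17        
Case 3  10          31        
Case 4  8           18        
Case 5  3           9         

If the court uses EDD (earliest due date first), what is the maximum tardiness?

EDD (increasing due date): Case 5 Case 2 Case 4 Case 1 Case 3.
Case 5: 0→3, due 9, tardiness 0
Case 2: 3→12, due 17, tardiness 0
Case 4: 12→20, due 18, tardiness 2
Case 1: 20→25, due 27, tardiness 0
Case 3: 25→35, due 31, tardiness 4
Maximum = 4.

4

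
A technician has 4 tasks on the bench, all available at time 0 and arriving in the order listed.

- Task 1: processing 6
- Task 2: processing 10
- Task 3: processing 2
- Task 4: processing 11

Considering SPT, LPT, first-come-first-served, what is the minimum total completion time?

SPT (increasing processing time): Task 3 Task 1 Task 2 Task 4.
Task 3: 0→2
Task 1: 2→8
Task 2: 8→18
Task 4: 18→29
Sum = 2+8+18+29 = 57.
LPT (decreasing processing time): Task 4 Task 2 Task 1 Task 3.
Task 4: 0→11
Task 2: 11→21
Task 1: 21→27
Task 3: 27→29
Sum = 11+21+27+29 = 88.
FIFO (arrival order): Task 1 Task 2 Task 3 Task 4.
Task 1: 0→6
Task 2: 6→16
Task 3: 16→18
Task 4: 18→29
Sum = 6+16+18+29 = 69.
SPT 57, LPT 88, FIFO 69 → minimum 57.

57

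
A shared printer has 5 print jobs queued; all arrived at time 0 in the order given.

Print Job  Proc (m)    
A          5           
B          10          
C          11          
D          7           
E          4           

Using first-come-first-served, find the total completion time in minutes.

116

FIFO (arrival order): A B C D E.
A: 0→5
B: 5→15
C: 15→26
D: 26→33
E: 33→37
Sum = 5+15+26+33+37 = 116.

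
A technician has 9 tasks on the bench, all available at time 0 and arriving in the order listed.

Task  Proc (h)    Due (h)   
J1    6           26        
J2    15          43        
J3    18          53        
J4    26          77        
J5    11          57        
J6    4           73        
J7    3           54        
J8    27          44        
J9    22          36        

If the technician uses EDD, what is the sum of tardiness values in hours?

EDD (increasing due date): J1 J9 J2 J8 J3 J7 J5 J6 J4.
J1: 0→6, due 26, tardiness 0
J9: 6→28, due 36, tardiness 0
J2: 28→43, due 43, tardiness 0
J8: 43→70, due 44, tardiness 26
J3: 70→88, due 53, tardiness 35
J7: 88→91, due 54, tardiness 37
J5: 91→102, due 57, tardiness 45
J6: 102→106, due 73, tardiness 33
J4: 106→132, due 77, tardiness 55
Sum = 0+0+0+26+35+37+45+33+55 = 231.

231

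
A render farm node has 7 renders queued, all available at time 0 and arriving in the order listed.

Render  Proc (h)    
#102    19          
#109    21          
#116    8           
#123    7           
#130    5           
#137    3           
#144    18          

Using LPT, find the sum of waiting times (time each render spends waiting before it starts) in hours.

LPT (decreasing processing time): #109 #102 #144 #116 #123 #130 #137.
#109: waits 0, runs 0→21
#102: waits 21, runs 21→40
#144: waits 40, runs 40→58
#116: waits 58, runs 58→66
#123: waits 66, runs 66→73
#130: waits 73, runs 73→78
#137: waits 78, runs 78→81
Sum = 0+21+40+58+66+73+78 = 336.

336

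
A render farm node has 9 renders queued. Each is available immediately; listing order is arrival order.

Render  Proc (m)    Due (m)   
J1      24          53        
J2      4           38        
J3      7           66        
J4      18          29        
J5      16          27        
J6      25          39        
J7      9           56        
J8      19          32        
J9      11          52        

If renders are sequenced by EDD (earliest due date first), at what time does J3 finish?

EDD (increasing due date): J5 J4 J8 J2 J6 J9 J1 J7 J3.
J5: 0→16
J4: 16→34
J8: 34→53
J2: 53→57
J6: 57→82
J9: 82→93
J1: 93→117
J7: 117→126
J3: 126→133

133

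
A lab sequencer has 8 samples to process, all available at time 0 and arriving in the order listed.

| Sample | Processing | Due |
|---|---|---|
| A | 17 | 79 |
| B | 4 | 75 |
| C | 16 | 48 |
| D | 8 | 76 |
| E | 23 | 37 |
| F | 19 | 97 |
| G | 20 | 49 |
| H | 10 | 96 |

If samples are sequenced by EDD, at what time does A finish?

88

EDD (increasing due date): E C G B D A H F.
E: 0→23
C: 23→39
G: 39→59
B: 59→63
D: 63→71
A: 71→88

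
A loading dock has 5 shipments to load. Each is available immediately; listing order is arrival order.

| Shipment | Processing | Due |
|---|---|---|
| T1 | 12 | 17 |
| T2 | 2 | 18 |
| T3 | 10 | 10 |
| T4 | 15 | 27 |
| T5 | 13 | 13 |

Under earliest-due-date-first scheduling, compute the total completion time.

157

EDD (increasing due date): T3 T5 T1 T2 T4.
T3: 0→10
T5: 10→23
T1: 23→35
T2: 35→37
T4: 37→52
Sum = 10+23+35+37+52 = 157.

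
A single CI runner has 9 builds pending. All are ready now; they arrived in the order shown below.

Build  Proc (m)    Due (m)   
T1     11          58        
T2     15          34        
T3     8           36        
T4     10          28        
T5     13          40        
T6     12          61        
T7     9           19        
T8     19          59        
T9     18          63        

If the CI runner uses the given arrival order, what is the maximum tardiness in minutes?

FIFO (arrival order): T1 T2 T3 T4 T5 T6 T7 T8 T9.
T1: 0→11, due 58, tardiness 0
T2: 11→26, due 34, tardiness 0
T3: 26→34, due 36, tardiness 0
T4: 34→44, due 28, tardiness 16
T5: 44→57, due 40, tardiness 17
T6: 57→69, due 61, tardiness 8
T7: 69→78, due 19, tardiness 59
T8: 78→97, due 59, tardiness 38
T9: 97→115, due 63, tardiness 52
Maximum = 59.

59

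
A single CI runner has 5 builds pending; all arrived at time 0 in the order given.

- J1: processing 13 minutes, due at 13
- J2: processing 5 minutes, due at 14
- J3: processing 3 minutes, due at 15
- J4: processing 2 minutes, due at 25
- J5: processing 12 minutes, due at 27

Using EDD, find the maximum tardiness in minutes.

EDD (increasing due date): J1 J2 J3 J4 J5.
J1: 0→13, due 13, tardiness 0
J2: 13→18, due 14, tardiness 4
J3: 18→21, due 15, tardiness 6
J4: 21→23, due 25, tardiness 0
J5: 23→35, due 27, tardiness 8
Maximum = 8.

8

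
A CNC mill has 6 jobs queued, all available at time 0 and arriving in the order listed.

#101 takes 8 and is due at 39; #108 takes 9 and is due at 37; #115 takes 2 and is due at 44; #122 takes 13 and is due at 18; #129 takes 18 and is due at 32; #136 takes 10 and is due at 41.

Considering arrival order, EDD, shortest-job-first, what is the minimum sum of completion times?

FIFO (arrival order): #101 #108 #115 #122 #129 #136.
#101: 0→8
#108: 8→17
#115: 17→19
#122: 19→32
#129: 32→50
#136: 50→60
Sum = 8+17+19+32+50+60 = 186.
EDD (increasing due date): #122 #129 #108 #101 #136 #115.
#122: 0→13
#129: 13→31
#108: 31→40
#101: 40→48
#136: 48→58
#115: 58→60
Sum = 13+31+40+48+58+60 = 250.
SPT (increasing processing time): #115 #101 #108 #136 #122 #129.
#115: 0→2
#101: 2→10
#108: 10→19
#136: 19→29
#122: 29→42
#129: 42→60
Sum = 2+10+19+29+42+60 = 162.
FIFO 186, EDD 250, SPT 162 → minimum 162.

162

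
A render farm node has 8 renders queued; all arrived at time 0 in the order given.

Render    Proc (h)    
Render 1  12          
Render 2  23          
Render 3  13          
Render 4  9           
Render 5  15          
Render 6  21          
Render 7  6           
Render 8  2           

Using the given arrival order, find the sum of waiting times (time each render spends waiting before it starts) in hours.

FIFO (arrival order): Render 1 Render 2 Render 3 Render 4 Render 5 Render 6 Render 7 Render 8.
Render 1: waits 0, runs 0→12
Render 2: waits 12, runs 12→35
Render 3: waits 35, runs 35→48
Render 4: waits 48, runs 48→57
Render 5: waits 57, runs 57→72
Render 6: waits 72, runs 72→93
Render 7: waits 93, runs 93→99
Render 8: waits 99, runs 99→101
Sum = 0+12+35+48+57+72+93+99 = 416.

416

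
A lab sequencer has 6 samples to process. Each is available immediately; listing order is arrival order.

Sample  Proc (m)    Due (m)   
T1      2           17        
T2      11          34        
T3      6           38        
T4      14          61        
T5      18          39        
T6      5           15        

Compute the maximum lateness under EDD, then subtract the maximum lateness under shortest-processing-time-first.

-14

EDD (increasing due date): T6 T1 T2 T3 T5 T4.
T6: 0→5, due 15, lateness -10
T1: 5→7, due 17, lateness -10
T2: 7→18, due 34, lateness -16
T3: 18→24, due 38, lateness -14
T5: 24→42, due 39, lateness 3
T4: 42→56, due 61, lateness -5
Maximum = 3.
SPT (increasing processing time): T1 T6 T3 T2 T4 T5.
T1: 0→2, due 17, lateness -15
T6: 2→7, due 15, lateness -8
T3: 7→13, due 38, lateness -25
T2: 13→24, due 34, lateness -10
T4: 24→38, due 61, lateness -23
T5: 38→56, due 39, lateness 17
Maximum = 17.
Difference = 3 − 17 = -14.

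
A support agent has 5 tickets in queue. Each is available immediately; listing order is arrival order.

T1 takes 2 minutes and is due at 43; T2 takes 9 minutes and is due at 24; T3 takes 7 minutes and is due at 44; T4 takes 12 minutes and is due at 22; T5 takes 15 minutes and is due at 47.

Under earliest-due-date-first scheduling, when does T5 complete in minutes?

EDD (increasing due date): T4 T2 T1 T3 T5.
T4: 0→12
T2: 12→21
T1: 21→23
T3: 23→30
T5: 30→45

45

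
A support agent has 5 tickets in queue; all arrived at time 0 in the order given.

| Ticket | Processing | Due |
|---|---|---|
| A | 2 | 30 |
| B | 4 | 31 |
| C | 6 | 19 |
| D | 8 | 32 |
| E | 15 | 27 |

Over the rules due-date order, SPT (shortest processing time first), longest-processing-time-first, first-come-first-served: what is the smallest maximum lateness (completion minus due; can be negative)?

EDD (increasing due date): C E A B D.
C: 0→6, due 19, lateness -13
E: 6→21, due 27, lateness -6
A: 21→23, due 30, lateness -7
B: 23→27, due 31, lateness -4
D: 27→35, due 32, lateness 3
Maximum = 3.
SPT (increasing processing time): A B C D E.
A: 0→2, due 30, lateness -28
B: 2→6, due 31, lateness -25
C: 6→12, due 19, lateness -7
D: 12→20, due 32, lateness -12
E: 20→35, due 27, lateness 8
Maximum = 8.
LPT (decreasing processing time): E D C B A.
E: 0→15, due 27, lateness -12
D: 15→23, due 32, lateness -9
C: 23→29, due 19, lateness 10
B: 29→33, due 31, lateness 2
A: 33→35, due 30, lateness 5
Maximum = 10.
FIFO (arrival order): A B C D E.
A: 0→2, due 30, lateness -28
B: 2→6, due 31, lateness -25
C: 6→12, due 19, lateness -7
D: 12→20, due 32, lateness -12
E: 20→35, due 27, lateness 8
Maximum = 8.
EDD 3, SPT 8, LPT 10, FIFO 8 → minimum 3.

3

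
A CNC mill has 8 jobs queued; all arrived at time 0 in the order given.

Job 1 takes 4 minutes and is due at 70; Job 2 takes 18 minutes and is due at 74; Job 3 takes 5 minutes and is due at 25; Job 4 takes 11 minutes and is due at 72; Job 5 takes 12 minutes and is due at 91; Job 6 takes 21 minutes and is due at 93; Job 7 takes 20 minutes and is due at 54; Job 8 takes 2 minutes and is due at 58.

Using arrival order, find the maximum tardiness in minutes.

FIFO (arrival order): Job 1 Job 2 Job 3 Job 4 Job 5 Job 6 Job 7 Job 8.
Job 1: 0→4, due 70, tardiness 0
Job 2: 4→22, due 74, tardiness 0
Job 3: 22→27, due 25, tardiness 2
Job 4: 27→38, due 72, tardiness 0
Job 5: 38→50, due 91, tardiness 0
Job 6: 50→71, due 93, tardiness 0
Job 7: 71→91, due 54, tardiness 37
Job 8: 91→93, due 58, tardiness 35
Maximum = 37.

37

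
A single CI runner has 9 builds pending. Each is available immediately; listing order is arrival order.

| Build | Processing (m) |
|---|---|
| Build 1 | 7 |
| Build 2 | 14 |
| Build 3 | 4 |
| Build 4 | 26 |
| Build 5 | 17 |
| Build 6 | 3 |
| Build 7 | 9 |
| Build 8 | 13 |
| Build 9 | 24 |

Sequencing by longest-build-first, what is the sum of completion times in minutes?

762

LPT (decreasing processing time): Build 4 Build 9 Build 5 Build 2 Build 8 Build 7 Build 1 Build 3 Build 6.
Build 4: 0→26
Build 9: 26→50
Build 5: 50→67
Build 2: 67→81
Build 8: 81→94
Build 7: 94→103
Build 1: 103→110
Build 3: 110→114
Build 6: 114→117
Sum = 26+50+67+81+94+103+110+114+117 = 762.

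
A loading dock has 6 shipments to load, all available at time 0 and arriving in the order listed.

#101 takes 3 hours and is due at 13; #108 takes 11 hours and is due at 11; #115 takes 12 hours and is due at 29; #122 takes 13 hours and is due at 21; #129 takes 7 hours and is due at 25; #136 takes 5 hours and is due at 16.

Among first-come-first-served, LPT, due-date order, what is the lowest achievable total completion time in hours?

FIFO (arrival order): #101 #108 #115 #122 #129 #136.
#101: 0→3
#108: 3→14
#115: 14→26
#122: 26→39
#129: 39→46
#136: 46→51
Sum = 3+14+26+39+46+51 = 179.
LPT (decreasing processing time): #122 #115 #108 #129 #136 #101.
#122: 0→13
#115: 13→25
#108: 25→36
#129: 36→43
#136: 43→48
#101: 48→51
Sum = 13+25+36+43+48+51 = 216.
EDD (increasing due date): #108 #101 #136 #122 #129 #115.
#108: 0→11
#101: 11→14
#136: 14→19
#122: 19→32
#129: 32→39
#115: 39→51
Sum = 11+14+19+32+39+51 = 166.
FIFO 179, LPT 216, EDD 166 → minimum 166.

166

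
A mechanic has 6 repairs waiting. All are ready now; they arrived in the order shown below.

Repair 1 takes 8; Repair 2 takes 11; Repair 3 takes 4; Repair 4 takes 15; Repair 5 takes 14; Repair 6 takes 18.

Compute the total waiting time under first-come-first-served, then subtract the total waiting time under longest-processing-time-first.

-82

FIFO (arrival order): Repair 1 Repair 2 Repair 3 Repair 4 Repair 5 Repair 6.
Repair 1: waits 0, runs 0→8
Repair 2: waits 8, runs 8→19
Repair 3: waits 19, runs 19→23
Repair 4: waits 23, runs 23→38
Repair 5: waits 38, runs 38→52
Repair 6: waits 52, runs 52→70
Sum = 0+8+19+23+38+52 = 140.
LPT (decreasing processing time): Repair 6 Repair 4 Repair 5 Repair 2 Repair 1 Repair 3.
Repair 6: waits 0, runs 0→18
Repair 4: waits 18, runs 18→33
Repair 5: waits 33, runs 33→47
Repair 2: waits 47, runs 47→58
Repair 1: waits 58, runs 58→66
Repair 3: waits 66, runs 66→70
Sum = 0+18+33+47+58+66 = 222.
Difference = 140 − 222 = -82.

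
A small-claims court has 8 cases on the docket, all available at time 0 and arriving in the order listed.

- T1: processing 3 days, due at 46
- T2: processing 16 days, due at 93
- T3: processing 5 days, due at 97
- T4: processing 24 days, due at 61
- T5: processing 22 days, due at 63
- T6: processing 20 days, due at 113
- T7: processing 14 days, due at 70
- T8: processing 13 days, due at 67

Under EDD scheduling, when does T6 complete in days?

117

EDD (increasing due date): T1 T4 T5 T8 T7 T2 T3 T6.
T1: 0→3
T4: 3→27
T5: 27→49
T8: 49→62
T7: 62→76
T2: 76→92
T3: 92→97
T6: 97→117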